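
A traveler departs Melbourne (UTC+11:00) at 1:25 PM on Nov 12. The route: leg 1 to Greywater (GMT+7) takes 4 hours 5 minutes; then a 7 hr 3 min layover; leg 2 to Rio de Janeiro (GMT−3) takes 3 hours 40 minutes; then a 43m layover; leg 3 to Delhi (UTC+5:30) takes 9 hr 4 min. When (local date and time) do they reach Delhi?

8:30 AM on November 13

Convert departure to UTC: 1:25 PM − 11:00 = 2:25 AM UTC on Nov 12.
Add 4 hours 5 minutes leg 1 → 6:30 AM UTC.
Add 7 hours and 3 minutes layover in Greywater → 1:33 PM UTC.
Add 3 hours 40 minutes leg 2 → 5:13 PM UTC.
Add 43 minutes layover in Rio de Janeiro → 5:56 PM UTC.
Add 9 hours 4 minutes leg 3 → 3:00 AM UTC (Nov 13).
Delhi is UTC+5:30, so local arrival = 3:00 AM + 5:30 = 8:30 AM on Nov 13.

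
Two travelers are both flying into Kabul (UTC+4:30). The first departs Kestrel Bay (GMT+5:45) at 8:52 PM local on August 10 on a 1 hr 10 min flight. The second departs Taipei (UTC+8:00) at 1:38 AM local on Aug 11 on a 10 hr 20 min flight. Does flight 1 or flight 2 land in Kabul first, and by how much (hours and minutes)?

the first, by 11 hours 41 minutes

Flight 1 in UTC: 8:52 PM − 5:45 = 3:07 PM on Aug 10.
+1 hour 10 minutes → arrive 4:17 PM UTC on Aug 10.
Flight 2 in UTC: 1:38 AM − 8:00 = 5:38 PM on Aug 10.
+10 hours 20 minutes → arrive 3:58 AM UTC on Aug 11.
Flight 1 lands earlier by 11 hours 41 minutes.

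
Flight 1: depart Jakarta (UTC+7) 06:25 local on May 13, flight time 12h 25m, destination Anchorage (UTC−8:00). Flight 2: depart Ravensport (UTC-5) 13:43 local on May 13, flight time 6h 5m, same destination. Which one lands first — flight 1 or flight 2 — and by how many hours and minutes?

Flight 1 in UTC: 06:25 − 7:00 = 23:25 on May 12.
+12 hours 25 minutes → arrive 11:50 UTC on May 13.
Flight 2 in UTC: 13:43 + 5:00 = 18:43 on May 13.
+6 hours 5 minutes → arrive 00:48 UTC on May 14.
Flight 1 lands earlier by 12 hours 58 minutes.

the first, by 12 hours 58 minutes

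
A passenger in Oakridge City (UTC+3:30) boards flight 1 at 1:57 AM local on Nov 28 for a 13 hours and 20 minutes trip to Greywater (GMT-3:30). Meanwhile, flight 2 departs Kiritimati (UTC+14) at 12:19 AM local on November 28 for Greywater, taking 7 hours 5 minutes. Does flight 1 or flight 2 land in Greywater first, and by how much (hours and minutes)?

Flight 1 in UTC: 1:57 AM − 3:30 = 10:27 PM on Nov 27.
+13 hours and 20 minutes → arrive 11:47 AM UTC on Nov 28.
Flight 2 in UTC: 12:19 AM − 14:00 = 10:19 AM on Nov 27.
+7 hours and 5 minutes → arrive 5:24 PM UTC on Nov 27.
Flight 2 lands earlier by 18 hours 23 minutes.

the second, by 18 hours 23 minutes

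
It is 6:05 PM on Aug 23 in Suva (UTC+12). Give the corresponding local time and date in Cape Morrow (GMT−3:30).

2:35 AM on Aug 23

Cape Morrow is 15:30 behind Suva.
Shift by the zone difference: 6:05 PM − 15:30 = 2:35 AM on Aug 23 in Cape Morrow.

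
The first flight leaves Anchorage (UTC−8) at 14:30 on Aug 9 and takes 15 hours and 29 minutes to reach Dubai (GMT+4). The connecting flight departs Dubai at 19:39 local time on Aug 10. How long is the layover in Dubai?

1 hour 40 minutes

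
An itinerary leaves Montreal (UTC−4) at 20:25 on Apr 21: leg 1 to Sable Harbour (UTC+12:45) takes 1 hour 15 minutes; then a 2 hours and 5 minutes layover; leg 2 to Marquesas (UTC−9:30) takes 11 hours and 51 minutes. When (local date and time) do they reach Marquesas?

06:06 on Apr 22

Convert departure to UTC: 20:25 + 4:00 = 00:25 UTC on Apr 22.
Add 1 hour 15 minutes leg 1 → 01:40 UTC.
Add 2 hours 5 minutes layover in Sable Harbour → 03:45 UTC.
Add 11 hours 51 minutes leg 2 → 15:36 UTC.
Marquesas is UTC−9:30, so local arrival = 15:36 − 9:30 = 06:06 on Apr 22.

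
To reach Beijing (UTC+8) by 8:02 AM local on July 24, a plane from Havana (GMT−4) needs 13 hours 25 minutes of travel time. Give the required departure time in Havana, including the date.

6:37 AM on Jul 23

Target arrival in UTC: 8:02 AM − 8:00 = 12:02 AM on Jul 24.
Subtract 13 hours 25 minutes → departure 10:37 AM UTC on Jul 23.
Havana is UTC−4:00: 10:37 AM − 4:00 = 6:37 AM on Jul 23.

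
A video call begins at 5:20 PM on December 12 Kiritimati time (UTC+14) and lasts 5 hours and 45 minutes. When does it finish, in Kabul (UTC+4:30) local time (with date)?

Kabul is 9:30 behind Kiritimati.
After 5 hours 45 minutes it is 11:05 PM in Kiritimati.
Shift by the zone difference: 11:05 PM − 9:30 = 1:35 PM on Dec 12 in Kabul.

1:35 PM on December 12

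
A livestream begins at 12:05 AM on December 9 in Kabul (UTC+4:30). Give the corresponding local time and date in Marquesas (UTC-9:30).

In UTC: 12:05 AM − 4:30 = 7:35 PM on Dec 8.
Marquesas is UTC−9:30: 7:35 PM − 9:30 = 10:05 AM on Dec 8.

10:05 AM on Dec 8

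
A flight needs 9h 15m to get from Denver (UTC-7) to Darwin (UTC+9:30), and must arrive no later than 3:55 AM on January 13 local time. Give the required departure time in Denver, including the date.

2:10 AM on January 12

Target arrival in UTC: 3:55 AM − 9:30 = 6:25 PM on Jan 12.
Subtract 9 hours 15 minutes → departure 9:10 AM UTC on Jan 12.
Denver is UTC−7:00: 9:10 AM − 7:00 = 2:10 AM on Jan 12.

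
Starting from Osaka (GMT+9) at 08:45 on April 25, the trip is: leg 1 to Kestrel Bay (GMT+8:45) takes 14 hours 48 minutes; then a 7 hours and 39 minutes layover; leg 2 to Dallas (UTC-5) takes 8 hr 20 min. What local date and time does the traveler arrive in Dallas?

Convert departure to UTC: 08:45 − 9:00 = 23:45 UTC on Apr 24.
Add 14 hours and 48 minutes leg 1 → 14:33 UTC (Apr 25).
Add 7 hours 39 minutes layover in Kestrel Bay → 22:12 UTC.
Add 8 hours 20 minutes leg 2 → 06:32 UTC (Apr 26).
Dallas is UTC−5:00, so local arrival = 06:32 − 5:00 = 01:32 on Apr 26.

01:32 on April 26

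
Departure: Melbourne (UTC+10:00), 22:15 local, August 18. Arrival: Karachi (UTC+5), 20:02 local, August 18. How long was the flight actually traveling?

Karachi is 5:00 behind Melbourne.
Clock-face elapsed time (ignoring zones) is −2 hours 13 minutes.
Actual elapsed = −2 hours 13 minutes + 5:00 = 2 hours 47 minutes.

2 hours 47 minutes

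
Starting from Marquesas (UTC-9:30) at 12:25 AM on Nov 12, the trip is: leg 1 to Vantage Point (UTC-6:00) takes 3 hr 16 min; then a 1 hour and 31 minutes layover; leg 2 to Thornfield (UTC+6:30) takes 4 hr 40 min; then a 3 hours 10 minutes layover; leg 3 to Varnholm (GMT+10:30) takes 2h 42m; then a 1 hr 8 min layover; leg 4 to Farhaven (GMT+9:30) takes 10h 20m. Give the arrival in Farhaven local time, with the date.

10:12 PM on Nov 13

Convert departure to UTC: 12:25 AM + 9:30 = 9:55 AM UTC on Nov 12.
Add 3 hours 16 minutes leg 1 → 1:11 PM UTC.
Add 1 hour and 31 minutes layover in Vantage Point → 2:42 PM UTC.
Add 4 hours and 40 minutes leg 2 → 7:22 PM UTC.
Add 3 hours 10 minutes layover in Thornfield → 10:32 PM UTC.
Add 2 hours 42 minutes leg 3 → 1:14 AM UTC (Nov 13).
Add 1 hour 8 minutes layover in Varnholm → 2:22 AM UTC.
Add 10 hours and 20 minutes leg 4 → 12:42 PM UTC.
Farhaven is UTC+9:30, so local arrival = 12:42 PM + 9:30 = 10:12 PM on Nov 13.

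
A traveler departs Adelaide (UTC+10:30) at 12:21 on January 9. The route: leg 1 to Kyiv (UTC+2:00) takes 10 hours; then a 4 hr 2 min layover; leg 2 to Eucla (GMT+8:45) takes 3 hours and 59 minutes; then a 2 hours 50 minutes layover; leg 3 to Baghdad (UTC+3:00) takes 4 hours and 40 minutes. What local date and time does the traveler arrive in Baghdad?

06:22 on Jan 10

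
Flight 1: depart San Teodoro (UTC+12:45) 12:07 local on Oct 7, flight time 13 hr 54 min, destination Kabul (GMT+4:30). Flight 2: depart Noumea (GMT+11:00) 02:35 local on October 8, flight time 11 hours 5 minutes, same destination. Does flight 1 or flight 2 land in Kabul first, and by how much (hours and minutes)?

Flight 1 in UTC: 12:07 − 12:45 = 23:22 on Oct 6.
+13 hours 54 minutes → arrive 13:16 UTC on Oct 7.
Flight 2 in UTC: 02:35 − 11:00 = 15:35 on Oct 7.
+11 hours 5 minutes → arrive 02:40 UTC on Oct 8.
Flight 1 lands earlier by 13 hours 24 minutes.

the first, by 13 hours 24 minutes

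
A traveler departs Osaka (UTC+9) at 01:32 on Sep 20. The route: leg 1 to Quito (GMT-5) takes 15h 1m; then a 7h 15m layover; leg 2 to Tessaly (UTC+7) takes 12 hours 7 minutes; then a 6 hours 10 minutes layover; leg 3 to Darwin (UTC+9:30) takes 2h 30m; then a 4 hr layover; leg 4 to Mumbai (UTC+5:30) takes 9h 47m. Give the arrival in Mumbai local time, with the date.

Convert departure to UTC: 01:32 − 9:00 = 16:32 UTC on Sep 19.
Add 15 hours and 1 minute leg 1 → 07:33 UTC (Sep 20).
Add 7 hours and 15 minutes layover in Quito → 14:48 UTC.
Add 12 hours and 7 minutes leg 2 → 02:55 UTC (Sep 21).
Add 6 hours and 10 minutes layover in Tessaly → 09:05 UTC.
Add 2 hours 30 minutes leg 3 → 11:35 UTC.
Add 4 hours layover in Darwin → 15:35 UTC.
Add 9 hours and 47 minutes leg 4 → 01:22 UTC (Sep 22).
Mumbai is UTC+5:30, so local arrival = 01:22 + 5:30 = 06:52 on Sep 22.

06:52 on September 22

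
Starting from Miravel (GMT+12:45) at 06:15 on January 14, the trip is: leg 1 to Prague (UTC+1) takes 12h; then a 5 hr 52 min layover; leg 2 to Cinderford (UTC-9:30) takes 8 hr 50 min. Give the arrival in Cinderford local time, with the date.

10:42 on Jan 14

Convert departure to UTC: 06:15 − 12:45 = 17:30 UTC on Jan 13.
Add 12 hours leg 1 → 05:30 UTC (Jan 14).
Add 5 hours and 52 minutes layover in Prague → 11:22 UTC.
Add 8 hours and 50 minutes leg 2 → 20:12 UTC.
Cinderford is UTC−9:30, so local arrival = 20:12 − 9:30 = 10:42 on Jan 14.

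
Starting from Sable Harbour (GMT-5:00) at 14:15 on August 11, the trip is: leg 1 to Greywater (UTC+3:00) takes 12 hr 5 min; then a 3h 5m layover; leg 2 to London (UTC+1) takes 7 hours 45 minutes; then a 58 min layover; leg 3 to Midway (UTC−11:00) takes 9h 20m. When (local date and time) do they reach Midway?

17:28 on August 12

Convert departure to UTC: 14:15 + 5:00 = 19:15 UTC on Aug 11.
Add 12 hours 5 minutes leg 1 → 07:20 UTC (Aug 12).
Add 3 hours and 5 minutes layover in Greywater → 10:25 UTC.
Add 7 hours and 45 minutes leg 2 → 18:10 UTC.
Add 58 minutes layover in London → 19:08 UTC.
Add 9 hours 20 minutes leg 3 → 04:28 UTC (Aug 13).
Midway is UTC−11:00, so local arrival = 04:28 − 11:00 = 17:28 on Aug 12.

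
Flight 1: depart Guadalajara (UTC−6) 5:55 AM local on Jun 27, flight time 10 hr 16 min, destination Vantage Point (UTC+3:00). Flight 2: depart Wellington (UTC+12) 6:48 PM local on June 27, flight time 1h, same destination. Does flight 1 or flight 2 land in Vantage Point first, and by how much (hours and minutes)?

the second, by 14 hours 23 minutes

Flight 1 in UTC: 5:55 AM + 6:00 = 11:55 AM on Jun 27.
+10 hours and 16 minutes → arrive 10:11 PM UTC on Jun 27.
Flight 2 in UTC: 6:48 PM − 12:00 = 6:48 AM on Jun 27.
+1 hour → arrive 7:48 AM UTC on Jun 27.
Flight 2 lands earlier by 14 hours 23 minutes.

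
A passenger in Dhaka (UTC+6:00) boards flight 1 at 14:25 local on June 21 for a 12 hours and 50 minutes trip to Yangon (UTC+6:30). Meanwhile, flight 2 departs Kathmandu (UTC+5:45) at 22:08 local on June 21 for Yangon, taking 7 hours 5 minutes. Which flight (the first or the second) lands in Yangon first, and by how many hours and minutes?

Flight 1 in UTC: 14:25 − 6:00 = 08:25 on Jun 21.
+12 hours and 50 minutes → arrive 21:15 UTC on Jun 21.
Flight 2 in UTC: 22:08 − 5:45 = 16:23 on Jun 21.
+7 hours 5 minutes → arrive 23:28 UTC on Jun 21.
Flight 1 lands earlier by 2 hours 13 minutes.

the first, by 2 hours 13 minutes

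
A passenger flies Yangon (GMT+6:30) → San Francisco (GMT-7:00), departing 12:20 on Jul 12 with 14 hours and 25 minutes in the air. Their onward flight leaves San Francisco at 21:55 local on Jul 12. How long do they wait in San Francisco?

Convert departure to UTC: 12:20 − 6:30 = 05:50 UTC on Jul 12.
Add 14 hours and 25 minutes flight time → 20:15 UTC.
San Francisco is UTC−7:00, so local arrival = 20:15 − 7:00 = 13:15 on Jul 12.
Layover = 21:55 − 13:15 = 8 hours 40 minutes.

8 hours 40 minutes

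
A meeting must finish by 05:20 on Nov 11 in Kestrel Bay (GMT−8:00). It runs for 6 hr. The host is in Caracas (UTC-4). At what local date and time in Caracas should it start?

03:20 on Nov 11

Target end time in UTC: 05:20 + 8:00 = 13:20 on Nov 11.
Subtract 6 hours → start 07:20 UTC on Nov 11.
Caracas is UTC−4:00: 07:20 − 4:00 = 03:20 on Nov 11.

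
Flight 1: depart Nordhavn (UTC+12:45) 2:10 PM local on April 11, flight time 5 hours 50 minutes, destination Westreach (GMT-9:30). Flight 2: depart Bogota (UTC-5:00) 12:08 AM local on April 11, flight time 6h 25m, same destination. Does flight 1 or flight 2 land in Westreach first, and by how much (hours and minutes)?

the first, by 4 hours 18 minutes

Flight 1 in UTC: 2:10 PM − 12:45 = 1:25 AM on Apr 11.
+5 hours and 50 minutes → arrive 7:15 AM UTC on Apr 11.
Flight 2 in UTC: 12:08 AM + 5:00 = 5:08 AM on Apr 11.
+6 hours 25 minutes → arrive 11:33 AM UTC on Apr 11.
Flight 1 lands earlier by 4 hours 18 minutes.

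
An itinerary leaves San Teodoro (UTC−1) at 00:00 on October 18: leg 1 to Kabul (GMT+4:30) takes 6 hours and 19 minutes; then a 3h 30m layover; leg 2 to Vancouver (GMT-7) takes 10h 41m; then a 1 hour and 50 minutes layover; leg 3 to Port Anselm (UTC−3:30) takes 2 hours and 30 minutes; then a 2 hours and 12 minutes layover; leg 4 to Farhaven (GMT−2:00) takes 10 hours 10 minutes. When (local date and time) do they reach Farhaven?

Convert departure to UTC: 00:00 + 1:00 = 01:00 UTC on Oct 18.
Add 6 hours and 19 minutes leg 1 → 07:19 UTC.
Add 3 hours and 30 minutes layover in Kabul → 10:49 UTC.
Add 10 hours 41 minutes leg 2 → 21:30 UTC.
Add 1 hour and 50 minutes layover in Vancouver → 23:20 UTC.
Add 2 hours 30 minutes leg 3 → 01:50 UTC (Oct 19).
Add 2 hours and 12 minutes layover in Port Anselm → 04:02 UTC.
Add 10 hours and 10 minutes leg 4 → 14:12 UTC.
Farhaven is UTC−2:00, so local arrival = 14:12 − 2:00 = 12:12 on Oct 19.

12:12 on Oct 19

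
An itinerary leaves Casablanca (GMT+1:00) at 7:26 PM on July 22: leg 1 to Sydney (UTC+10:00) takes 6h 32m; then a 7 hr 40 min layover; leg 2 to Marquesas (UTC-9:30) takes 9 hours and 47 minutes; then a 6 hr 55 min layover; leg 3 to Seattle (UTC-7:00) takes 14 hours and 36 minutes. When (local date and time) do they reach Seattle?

8:56 AM on July 24

Convert departure to UTC: 7:26 PM − 1:00 = 6:26 PM UTC on Jul 22.
Add 6 hours 32 minutes leg 1 → 12:58 AM UTC (Jul 23).
Add 7 hours 40 minutes layover in Sydney → 8:38 AM UTC.
Add 9 hours 47 minutes leg 2 → 6:25 PM UTC.
Add 6 hours 55 minutes layover in Marquesas → 1:20 AM UTC (Jul 24).
Add 14 hours and 36 minutes leg 3 → 3:56 PM UTC.
Seattle is UTC−7:00, so local arrival = 3:56 PM − 7:00 = 8:56 AM on Jul 24.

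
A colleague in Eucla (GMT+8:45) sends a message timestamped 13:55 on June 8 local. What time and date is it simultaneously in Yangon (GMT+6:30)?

Yangon is 2:15 behind Eucla.
Shift by the zone difference: 13:55 − 2:15 = 11:40 on Jun 8 in Yangon.

11:40 on June 8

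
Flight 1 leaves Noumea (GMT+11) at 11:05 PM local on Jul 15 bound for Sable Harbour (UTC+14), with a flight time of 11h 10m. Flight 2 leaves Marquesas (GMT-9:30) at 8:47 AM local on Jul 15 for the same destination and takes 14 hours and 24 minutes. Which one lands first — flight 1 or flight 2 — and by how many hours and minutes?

the first, by 9 hours 26 minutes

Flight 1 in UTC: 11:05 PM − 11:00 = 12:05 PM on Jul 15.
+11 hours 10 minutes → arrive 11:15 PM UTC on Jul 15.
Flight 2 in UTC: 8:47 AM + 9:30 = 6:17 PM on Jul 15.
+14 hours and 24 minutes → arrive 8:41 AM UTC on Jul 16.
Flight 1 lands earlier by 9 hours 26 minutes.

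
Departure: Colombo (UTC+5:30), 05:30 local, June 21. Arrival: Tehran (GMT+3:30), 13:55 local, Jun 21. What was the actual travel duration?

10 hours 25 minutes

Departure in UTC: 05:30 − 5:30 = 00:00 on Jun 21.
Arrival in UTC: 13:55 − 3:30 = 10:25 on Jun 21.
Elapsed = 10:25 − 00:00 = 10 hours 25 minutes.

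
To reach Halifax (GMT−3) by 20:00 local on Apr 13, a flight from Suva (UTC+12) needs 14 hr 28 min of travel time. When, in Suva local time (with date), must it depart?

Target arrival in UTC: 20:00 + 3:00 = 23:00 on Apr 13.
Subtract 14 hours 28 minutes → departure 08:32 UTC on Apr 13.
Suva is UTC+12:00: 08:32 + 12:00 = 20:32 on Apr 13.

20:32 on Apr 13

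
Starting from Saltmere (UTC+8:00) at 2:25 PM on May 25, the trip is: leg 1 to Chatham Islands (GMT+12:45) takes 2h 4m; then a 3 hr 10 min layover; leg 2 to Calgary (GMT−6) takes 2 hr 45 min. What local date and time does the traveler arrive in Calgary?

8:24 AM on May 25

Convert departure to UTC: 2:25 PM − 8:00 = 6:25 AM UTC on May 25.
Add 2 hours and 4 minutes leg 1 → 8:29 AM UTC.
Add 3 hours and 10 minutes layover in Chatham Islands → 11:39 AM UTC.
Add 2 hours and 45 minutes leg 2 → 2:24 PM UTC.
Calgary is UTC−6:00, so local arrival = 2:24 PM − 6:00 = 8:24 AM on May 25.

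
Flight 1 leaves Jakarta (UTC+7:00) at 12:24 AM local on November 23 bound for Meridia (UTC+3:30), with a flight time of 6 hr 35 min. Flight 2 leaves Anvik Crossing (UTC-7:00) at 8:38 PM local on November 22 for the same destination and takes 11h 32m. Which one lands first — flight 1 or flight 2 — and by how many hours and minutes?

Flight 1 in UTC: 12:24 AM − 7:00 = 5:24 PM on Nov 22.
+6 hours and 35 minutes → arrive 11:59 PM UTC on Nov 22.
Flight 2 in UTC: 8:38 PM + 7:00 = 3:38 AM on Nov 23.
+11 hours 32 minutes → arrive 3:10 PM UTC on Nov 23.
Flight 1 lands earlier by 15 hours 11 minutes.

the first, by 15 hours 11 minutes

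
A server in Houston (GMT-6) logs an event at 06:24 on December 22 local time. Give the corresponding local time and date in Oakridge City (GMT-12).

In UTC: 06:24 + 6:00 = 12:24 on Dec 22.
Oakridge City is UTC−12:00: 12:24 − 12:00 = 00:24 on Dec 22.

00:24 on Dec 22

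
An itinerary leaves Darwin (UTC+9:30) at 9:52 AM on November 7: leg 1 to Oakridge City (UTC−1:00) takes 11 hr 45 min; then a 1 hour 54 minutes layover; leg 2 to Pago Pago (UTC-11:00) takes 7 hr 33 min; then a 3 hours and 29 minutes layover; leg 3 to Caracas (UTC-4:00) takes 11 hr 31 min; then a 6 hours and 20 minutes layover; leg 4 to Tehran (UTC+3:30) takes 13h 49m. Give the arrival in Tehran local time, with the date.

12:13 PM on November 9

Convert departure to UTC: 9:52 AM − 9:30 = 12:22 AM UTC on Nov 7.
Add 11 hours and 45 minutes leg 1 → 12:07 PM UTC.
Add 1 hour and 54 minutes layover in Oakridge City → 2:01 PM UTC.
Add 7 hours 33 minutes leg 2 → 9:34 PM UTC.
Add 3 hours and 29 minutes layover in Pago Pago → 1:03 AM UTC (Nov 8).
Add 11 hours and 31 minutes leg 3 → 12:34 PM UTC.
Add 6 hours 20 minutes layover in Caracas → 6:54 PM UTC.
Add 13 hours 49 minutes leg 4 → 8:43 AM UTC (Nov 9).
Tehran is UTC+3:30, so local arrival = 8:43 AM + 3:30 = 12:13 PM on Nov 9.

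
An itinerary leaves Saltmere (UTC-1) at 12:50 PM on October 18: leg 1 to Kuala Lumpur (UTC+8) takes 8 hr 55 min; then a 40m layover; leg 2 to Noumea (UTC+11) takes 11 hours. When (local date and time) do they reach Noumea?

9:25 PM on October 19

Convert departure to UTC: 12:50 PM + 1:00 = 1:50 PM UTC on Oct 18.
Add 8 hours 55 minutes leg 1 → 10:45 PM UTC.
Add 40 minutes layover in Kuala Lumpur → 11:25 PM UTC.
Add 11 hours leg 2 → 10:25 AM UTC (Oct 19).
Noumea is UTC+11:00, so local arrival = 10:25 AM + 11:00 = 9:25 PM on Oct 19.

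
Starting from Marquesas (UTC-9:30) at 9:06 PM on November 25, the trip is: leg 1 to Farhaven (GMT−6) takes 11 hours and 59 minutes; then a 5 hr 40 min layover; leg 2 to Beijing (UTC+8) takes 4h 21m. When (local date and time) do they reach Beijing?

Convert departure to UTC: 9:06 PM + 9:30 = 6:36 AM UTC on Nov 26.
Add 11 hours 59 minutes leg 1 → 6:35 PM UTC.
Add 5 hours and 40 minutes layover in Farhaven → 12:15 AM UTC (Nov 27).
Add 4 hours 21 minutes leg 2 → 4:36 AM UTC.
Beijing is UTC+8:00, so local arrival = 4:36 AM + 8:00 = 12:36 PM on Nov 27.

12:36 PM on November 27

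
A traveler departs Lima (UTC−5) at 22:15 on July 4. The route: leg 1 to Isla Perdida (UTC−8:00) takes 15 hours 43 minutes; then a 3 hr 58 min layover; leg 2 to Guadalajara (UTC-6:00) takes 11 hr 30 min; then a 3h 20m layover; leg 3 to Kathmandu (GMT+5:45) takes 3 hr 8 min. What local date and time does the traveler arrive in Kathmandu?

22:39 on Jul 6

Convert departure to UTC: 22:15 + 5:00 = 03:15 UTC on Jul 5.
Add 15 hours and 43 minutes leg 1 → 18:58 UTC.
Add 3 hours and 58 minutes layover in Isla Perdida → 22:56 UTC.
Add 11 hours 30 minutes leg 2 → 10:26 UTC (Jul 6).
Add 3 hours and 20 minutes layover in Guadalajara → 13:46 UTC.
Add 3 hours and 8 minutes leg 3 → 16:54 UTC.
Kathmandu is UTC+5:45, so local arrival = 16:54 + 5:45 = 22:39 on Jul 6.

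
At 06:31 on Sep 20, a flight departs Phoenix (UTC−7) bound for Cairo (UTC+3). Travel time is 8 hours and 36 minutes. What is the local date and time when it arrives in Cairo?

01:07 on September 21

Cairo is 10:00 ahead of Phoenix.
After 8 hours and 36 minutes it is 15:07 in Phoenix.
Shift by the zone difference: 15:07 + 10:00 = 01:07 on Sep 21 in Cairo.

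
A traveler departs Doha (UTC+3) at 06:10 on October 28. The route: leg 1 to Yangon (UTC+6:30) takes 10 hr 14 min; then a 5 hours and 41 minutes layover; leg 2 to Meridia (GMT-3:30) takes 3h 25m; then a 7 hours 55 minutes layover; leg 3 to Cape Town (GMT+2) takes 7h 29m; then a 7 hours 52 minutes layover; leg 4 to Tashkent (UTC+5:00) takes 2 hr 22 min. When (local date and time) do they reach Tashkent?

Convert departure to UTC: 06:10 − 3:00 = 03:10 UTC on Oct 28.
Add 10 hours and 14 minutes leg 1 → 13:24 UTC.
Add 5 hours 41 minutes layover in Yangon → 19:05 UTC.
Add 3 hours and 25 minutes leg 2 → 22:30 UTC.
Add 7 hours and 55 minutes layover in Meridia → 06:25 UTC (Oct 29).
Add 7 hours 29 minutes leg 3 → 13:54 UTC.
Add 7 hours 52 minutes layover in Cape Town → 21:46 UTC.
Add 2 hours 22 minutes leg 4 → 00:08 UTC (Oct 30).
Tashkent is UTC+5:00, so local arrival = 00:08 + 5:00 = 05:08 on Oct 30.

05:08 on Oct 30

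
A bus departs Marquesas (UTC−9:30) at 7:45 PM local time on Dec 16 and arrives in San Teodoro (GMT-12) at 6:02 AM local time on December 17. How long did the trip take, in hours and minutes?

San Teodoro is 2:30 behind Marquesas.
Clock-face elapsed time (ignoring zones) is 10 hours 17 minutes.
Actual elapsed = 10 hours 17 minutes + 2:30 = 12 hours 47 minutes.

12 hours 47 minutes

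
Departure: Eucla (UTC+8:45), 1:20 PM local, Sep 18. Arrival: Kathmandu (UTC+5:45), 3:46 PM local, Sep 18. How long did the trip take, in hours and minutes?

5 hours 26 minutes

Departure in UTC: 1:20 PM − 8:45 = 4:35 AM on Sep 18.
Arrival in UTC: 3:46 PM − 5:45 = 10:01 AM on Sep 18.
Elapsed = 10:01 AM − 4:35 AM = 5 hours 26 minutes.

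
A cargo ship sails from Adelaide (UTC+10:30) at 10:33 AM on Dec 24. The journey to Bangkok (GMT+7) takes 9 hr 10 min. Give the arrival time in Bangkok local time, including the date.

Convert departure to UTC: 10:33 AM − 10:30 = 12:03 AM UTC on Dec 24.
Add 9 hours and 10 minutes travel time → 9:13 AM UTC.
Bangkok is UTC+7:00, so local arrival = 9:13 AM + 7:00 = 4:13 PM on Dec 24.

4:13 PM on Dec 24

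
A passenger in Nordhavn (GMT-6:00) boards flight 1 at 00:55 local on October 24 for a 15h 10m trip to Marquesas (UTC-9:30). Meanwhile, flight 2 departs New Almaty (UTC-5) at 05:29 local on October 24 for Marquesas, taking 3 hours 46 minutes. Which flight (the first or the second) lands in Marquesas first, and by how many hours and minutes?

the second, by 7 hours 50 minutes

Flight 1 in UTC: 00:55 + 6:00 = 06:55 on Oct 24.
+15 hours 10 minutes → arrive 22:05 UTC on Oct 24.
Flight 2 in UTC: 05:29 + 5:00 = 10:29 on Oct 24.
+3 hours 46 minutes → arrive 14:15 UTC on Oct 24.
Flight 2 lands earlier by 7 hours 50 minutes.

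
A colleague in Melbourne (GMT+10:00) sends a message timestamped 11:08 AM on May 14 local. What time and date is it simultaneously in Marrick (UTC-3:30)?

Marrick is 13:30 behind Melbourne.
Shift by the zone difference: 11:08 AM − 13:30 = 9:38 PM on May 13 in Marrick.

9:38 PM on May 13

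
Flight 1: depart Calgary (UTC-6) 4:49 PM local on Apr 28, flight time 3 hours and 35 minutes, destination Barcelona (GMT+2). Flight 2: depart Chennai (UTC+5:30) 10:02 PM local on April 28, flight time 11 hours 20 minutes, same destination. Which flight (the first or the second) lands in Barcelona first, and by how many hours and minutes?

Flight 1 in UTC: 4:49 PM + 6:00 = 10:49 PM on Apr 28.
+3 hours 35 minutes → arrive 2:24 AM UTC on Apr 29.
Flight 2 in UTC: 10:02 PM − 5:30 = 4:32 PM on Apr 28.
+11 hours and 20 minutes → arrive 3:52 AM UTC on Apr 29.
Flight 1 lands earlier by 1 hour 28 minutes.

the first, by 1 hour 28 minutes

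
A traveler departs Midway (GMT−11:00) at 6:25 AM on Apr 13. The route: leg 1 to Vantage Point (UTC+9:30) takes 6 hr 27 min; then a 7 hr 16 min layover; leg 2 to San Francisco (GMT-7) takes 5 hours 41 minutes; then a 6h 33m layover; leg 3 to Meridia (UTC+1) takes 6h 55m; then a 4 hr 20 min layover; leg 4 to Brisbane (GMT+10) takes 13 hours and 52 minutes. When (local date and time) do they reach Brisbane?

Convert departure to UTC: 6:25 AM + 11:00 = 5:25 PM UTC on Apr 13.
Add 6 hours 27 minutes leg 1 → 11:52 PM UTC.
Add 7 hours 16 minutes layover in Vantage Point → 7:08 AM UTC (Apr 14).
Add 5 hours 41 minutes leg 2 → 12:49 PM UTC.
Add 6 hours and 33 minutes layover in San Francisco → 7:22 PM UTC.
Add 6 hours 55 minutes leg 3 → 2:17 AM UTC (Apr 15).
Add 4 hours 20 minutes layover in Meridia → 6:37 AM UTC.
Add 13 hours 52 minutes leg 4 → 8:29 PM UTC.
Brisbane is UTC+10:00, so local arrival = 8:29 PM + 10:00 = 6:29 AM on Apr 16.

6:29 AM on April 16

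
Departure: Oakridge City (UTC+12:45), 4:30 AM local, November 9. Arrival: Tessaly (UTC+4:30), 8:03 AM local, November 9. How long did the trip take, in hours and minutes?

11 hours 48 minutes

Departure in UTC: 4:30 AM − 12:45 = 3:45 PM on Nov 8.
Arrival in UTC: 8:03 AM − 4:30 = 3:33 AM on Nov 9.
Elapsed = 3:33 AM − 3:45 PM (+1 day) = 11 hours 48 minutes.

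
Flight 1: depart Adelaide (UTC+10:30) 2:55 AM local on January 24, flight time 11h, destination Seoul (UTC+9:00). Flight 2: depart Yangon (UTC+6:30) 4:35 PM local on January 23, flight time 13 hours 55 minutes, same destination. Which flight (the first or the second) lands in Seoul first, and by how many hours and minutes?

Flight 1 in UTC: 2:55 AM − 10:30 = 4:25 PM on Jan 23.
+11 hours → arrive 3:25 AM UTC on Jan 24.
Flight 2 in UTC: 4:35 PM − 6:30 = 10:05 AM on Jan 23.
+13 hours and 55 minutes → arrive 12:00 AM UTC on Jan 24.
Flight 2 lands earlier by 3 hours 25 minutes.

the second, by 3 hours 25 minutes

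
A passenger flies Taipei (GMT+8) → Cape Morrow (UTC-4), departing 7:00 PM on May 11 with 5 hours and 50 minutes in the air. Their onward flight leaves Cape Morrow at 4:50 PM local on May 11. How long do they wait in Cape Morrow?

4 hours

Convert departure to UTC: 7:00 PM − 8:00 = 11:00 AM UTC on May 11.
Add 5 hours 50 minutes flight time → 4:50 PM UTC.
Cape Morrow is UTC−4:00, so local arrival = 4:50 PM − 4:00 = 12:50 PM on May 11.
Layover = 4:50 PM − 12:50 PM = 4 hours.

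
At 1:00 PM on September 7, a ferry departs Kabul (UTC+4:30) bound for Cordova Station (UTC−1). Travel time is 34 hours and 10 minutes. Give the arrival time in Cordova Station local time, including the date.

Convert departure to UTC: 1:00 PM − 4:30 = 8:30 AM UTC on Sep 7.
Add 34 hours and 10 minutes travel time → 6:40 PM UTC (Sep 8).
Cordova Station is UTC−1:00, so local arrival = 6:40 PM − 1:00 = 5:40 PM on Sep 8.

5:40 PM on September 8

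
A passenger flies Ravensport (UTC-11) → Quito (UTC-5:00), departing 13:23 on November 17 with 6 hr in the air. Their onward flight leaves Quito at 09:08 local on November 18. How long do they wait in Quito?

7 hours 45 minutes

Convert departure to UTC: 13:23 + 11:00 = 00:23 UTC on Nov 18.
Add 6 hours flight time → 06:23 UTC.
Quito is UTC−5:00, so local arrival = 06:23 − 5:00 = 01:23 on Nov 18.
Layover = 09:08 − 01:23 = 7 hours 45 minutes.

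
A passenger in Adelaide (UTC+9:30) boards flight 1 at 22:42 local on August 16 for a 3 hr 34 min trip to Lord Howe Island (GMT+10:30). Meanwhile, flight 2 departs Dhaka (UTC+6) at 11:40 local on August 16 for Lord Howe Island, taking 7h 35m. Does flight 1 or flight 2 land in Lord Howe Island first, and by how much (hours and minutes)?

the second, by 3 hours 31 minutes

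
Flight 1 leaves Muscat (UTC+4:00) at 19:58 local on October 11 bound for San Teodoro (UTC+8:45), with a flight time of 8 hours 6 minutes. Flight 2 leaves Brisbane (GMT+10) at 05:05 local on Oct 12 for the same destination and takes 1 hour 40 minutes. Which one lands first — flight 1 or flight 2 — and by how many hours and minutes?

Flight 1 in UTC: 19:58 − 4:00 = 15:58 on Oct 11.
+8 hours and 6 minutes → arrive 00:04 UTC on Oct 12.
Flight 2 in UTC: 05:05 − 10:00 = 19:05 on Oct 11.
+1 hour and 40 minutes → arrive 20:45 UTC on Oct 11.
Flight 2 lands earlier by 3 hours 19 minutes.

the second, by 3 hours 19 minutes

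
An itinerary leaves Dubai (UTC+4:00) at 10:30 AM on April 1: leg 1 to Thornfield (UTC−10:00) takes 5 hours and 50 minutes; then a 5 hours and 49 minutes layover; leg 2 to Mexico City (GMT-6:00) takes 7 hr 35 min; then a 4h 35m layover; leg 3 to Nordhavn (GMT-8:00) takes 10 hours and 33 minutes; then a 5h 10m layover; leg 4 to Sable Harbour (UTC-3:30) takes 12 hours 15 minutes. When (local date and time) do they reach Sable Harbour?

6:47 AM on Apr 3

Convert departure to UTC: 10:30 AM − 4:00 = 6:30 AM UTC on Apr 1.
Add 5 hours 50 minutes leg 1 → 12:20 PM UTC.
Add 5 hours 49 minutes layover in Thornfield → 6:09 PM UTC.
Add 7 hours and 35 minutes leg 2 → 1:44 AM UTC (Apr 2).
Add 4 hours 35 minutes layover in Mexico City → 6:19 AM UTC.
Add 10 hours 33 minutes leg 3 → 4:52 PM UTC.
Add 5 hours 10 minutes layover in Nordhavn → 10:02 PM UTC.
Add 12 hours and 15 minutes leg 4 → 10:17 AM UTC (Apr 3).
Sable Harbour is UTC−3:30, so local arrival = 10:17 AM − 3:30 = 6:47 AM on Apr 3.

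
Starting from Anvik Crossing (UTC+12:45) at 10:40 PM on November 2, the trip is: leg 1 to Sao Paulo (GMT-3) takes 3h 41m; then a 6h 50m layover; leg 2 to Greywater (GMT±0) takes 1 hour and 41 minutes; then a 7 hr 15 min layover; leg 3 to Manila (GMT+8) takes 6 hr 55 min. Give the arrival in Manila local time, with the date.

Convert departure to UTC: 10:40 PM − 12:45 = 9:55 AM UTC on Nov 2.
Add 3 hours and 41 minutes leg 1 → 1:36 PM UTC.
Add 6 hours 50 minutes layover in Sao Paulo → 8:26 PM UTC.
Add 1 hour 41 minutes leg 2 → 10:07 PM UTC.
Add 7 hours and 15 minutes layover in Greywater → 5:22 AM UTC (Nov 3).
Add 6 hours and 55 minutes leg 3 → 12:17 PM UTC.
Manila is UTC+8:00, so local arrival = 12:17 PM + 8:00 = 8:17 PM on Nov 3.

8:17 PM on Nov 3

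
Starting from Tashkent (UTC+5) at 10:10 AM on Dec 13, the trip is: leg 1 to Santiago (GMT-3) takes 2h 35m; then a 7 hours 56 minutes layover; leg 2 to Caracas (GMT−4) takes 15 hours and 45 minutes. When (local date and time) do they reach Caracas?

Convert departure to UTC: 10:10 AM − 5:00 = 5:10 AM UTC on Dec 13.
Add 2 hours and 35 minutes leg 1 → 7:45 AM UTC.
Add 7 hours and 56 minutes layover in Santiago → 3:41 PM UTC.
Add 15 hours and 45 minutes leg 2 → 7:26 AM UTC (Dec 14).
Caracas is UTC−4:00, so local arrival = 7:26 AM − 4:00 = 3:26 AM on Dec 14.

3:26 AM on Dec 14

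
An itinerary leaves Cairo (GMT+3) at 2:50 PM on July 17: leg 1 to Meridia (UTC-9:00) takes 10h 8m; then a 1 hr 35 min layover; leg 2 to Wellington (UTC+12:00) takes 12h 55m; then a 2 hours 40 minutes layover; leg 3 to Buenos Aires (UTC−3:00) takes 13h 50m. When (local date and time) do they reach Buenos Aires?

Convert departure to UTC: 2:50 PM − 3:00 = 11:50 AM UTC on Jul 17.
Add 10 hours and 8 minutes leg 1 → 9:58 PM UTC.
Add 1 hour and 35 minutes layover in Meridia → 11:33 PM UTC.
Add 12 hours 55 minutes leg 2 → 12:28 PM UTC (Jul 18).
Add 2 hours and 40 minutes layover in Wellington → 3:08 PM UTC.
Add 13 hours 50 minutes leg 3 → 4:58 AM UTC (Jul 19).
Buenos Aires is UTC−3:00, so local arrival = 4:58 AM − 3:00 = 1:58 AM on Jul 19.

1:58 AM on July 19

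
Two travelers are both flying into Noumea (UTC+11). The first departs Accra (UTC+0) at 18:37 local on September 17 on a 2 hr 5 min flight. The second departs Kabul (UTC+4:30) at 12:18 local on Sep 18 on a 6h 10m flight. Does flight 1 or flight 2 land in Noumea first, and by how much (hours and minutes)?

the first, by 17 hours 16 minutes

Flight 1 departs at 18:37 UTC (Sep 17).
+2 hours 5 minutes → arrive 20:42 UTC on Sep 17.
Flight 2 in UTC: 12:18 − 4:30 = 07:48 on Sep 18.
+6 hours and 10 minutes → arrive 13:58 UTC on Sep 18.
Flight 1 lands earlier by 17 hours 16 minutes.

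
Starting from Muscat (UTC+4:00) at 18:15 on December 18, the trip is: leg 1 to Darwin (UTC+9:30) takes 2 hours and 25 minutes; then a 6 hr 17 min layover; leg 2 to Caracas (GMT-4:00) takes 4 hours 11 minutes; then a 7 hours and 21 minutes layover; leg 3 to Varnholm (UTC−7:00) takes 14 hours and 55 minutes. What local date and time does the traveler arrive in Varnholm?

18:24 on December 19

Convert departure to UTC: 18:15 − 4:00 = 14:15 UTC on Dec 18.
Add 2 hours and 25 minutes leg 1 → 16:40 UTC.
Add 6 hours 17 minutes layover in Darwin → 22:57 UTC.
Add 4 hours and 11 minutes leg 2 → 03:08 UTC (Dec 19).
Add 7 hours 21 minutes layover in Caracas → 10:29 UTC.
Add 14 hours 55 minutes leg 3 → 01:24 UTC (Dec 20).
Varnholm is UTC−7:00, so local arrival = 01:24 − 7:00 = 18:24 on Dec 19.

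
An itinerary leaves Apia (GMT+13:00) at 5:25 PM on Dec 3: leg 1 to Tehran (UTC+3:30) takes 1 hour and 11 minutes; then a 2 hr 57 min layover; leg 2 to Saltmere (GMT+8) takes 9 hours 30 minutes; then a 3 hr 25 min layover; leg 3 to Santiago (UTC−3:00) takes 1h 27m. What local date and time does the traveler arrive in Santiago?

7:55 PM on December 3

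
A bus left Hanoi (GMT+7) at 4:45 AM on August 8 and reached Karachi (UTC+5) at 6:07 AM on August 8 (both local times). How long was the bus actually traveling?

Departure in UTC: 4:45 AM − 7:00 = 9:45 PM on Aug 7.
Arrival in UTC: 6:07 AM − 5:00 = 1:07 AM on Aug 8.
Elapsed = 1:07 AM − 9:45 PM (+1 day) = 3 hours 22 minutes.

3 hours 22 minutes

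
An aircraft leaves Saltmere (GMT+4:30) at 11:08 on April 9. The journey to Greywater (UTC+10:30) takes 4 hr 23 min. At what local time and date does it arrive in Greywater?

Convert departure to UTC: 11:08 − 4:30 = 06:38 UTC on Apr 9.
Add 4 hours 23 minutes travel time → 11:01 UTC.
Greywater is UTC+10:30, so local arrival = 11:01 + 10:30 = 21:31 on Apr 9.

21:31 on April 9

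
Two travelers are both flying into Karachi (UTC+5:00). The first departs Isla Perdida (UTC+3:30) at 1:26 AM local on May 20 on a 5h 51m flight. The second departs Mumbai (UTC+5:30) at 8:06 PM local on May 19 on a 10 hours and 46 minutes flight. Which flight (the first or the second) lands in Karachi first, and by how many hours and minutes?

the second, by 2 hours 25 minutes

Flight 1 in UTC: 1:26 AM − 3:30 = 9:56 PM on May 19.
+5 hours 51 minutes → arrive 3:47 AM UTC on May 20.
Flight 2 in UTC: 8:06 PM − 5:30 = 2:36 PM on May 19.
+10 hours 46 minutes → arrive 1:22 AM UTC on May 20.
Flight 2 lands earlier by 2 hours 25 minutes.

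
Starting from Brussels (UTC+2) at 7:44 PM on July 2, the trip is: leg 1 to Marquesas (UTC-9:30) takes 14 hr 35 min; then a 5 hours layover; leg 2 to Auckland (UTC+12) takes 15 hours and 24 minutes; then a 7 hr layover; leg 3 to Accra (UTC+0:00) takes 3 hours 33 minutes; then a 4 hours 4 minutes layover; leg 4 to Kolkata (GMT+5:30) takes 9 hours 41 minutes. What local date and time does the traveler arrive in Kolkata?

10:31 AM on Jul 5

Convert departure to UTC: 7:44 PM − 2:00 = 5:44 PM UTC on Jul 2.
Add 14 hours 35 minutes leg 1 → 8:19 AM UTC (Jul 3).
Add 5 hours layover in Marquesas → 1:19 PM UTC.
Add 15 hours 24 minutes leg 2 → 4:43 AM UTC (Jul 4).
Add 7 hours layover in Auckland → 11:43 AM UTC.
Add 3 hours 33 minutes leg 3 → 3:16 PM UTC.
Add 4 hours 4 minutes layover in Accra → 7:20 PM UTC.
Add 9 hours 41 minutes leg 4 → 5:01 AM UTC (Jul 5).
Kolkata is UTC+5:30, so local arrival = 5:01 AM + 5:30 = 10:31 AM on Jul 5.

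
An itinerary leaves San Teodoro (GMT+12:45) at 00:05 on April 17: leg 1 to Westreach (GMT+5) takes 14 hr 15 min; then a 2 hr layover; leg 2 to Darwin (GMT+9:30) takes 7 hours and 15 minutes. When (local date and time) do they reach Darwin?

Convert departure to UTC: 00:05 − 12:45 = 11:20 UTC on Apr 16.
Add 14 hours and 15 minutes leg 1 → 01:35 UTC (Apr 17).
Add 2 hours layover in Westreach → 03:35 UTC.
Add 7 hours 15 minutes leg 2 → 10:50 UTC.
Darwin is UTC+9:30, so local arrival = 10:50 + 9:30 = 20:20 on Apr 17.

20:20 on April 17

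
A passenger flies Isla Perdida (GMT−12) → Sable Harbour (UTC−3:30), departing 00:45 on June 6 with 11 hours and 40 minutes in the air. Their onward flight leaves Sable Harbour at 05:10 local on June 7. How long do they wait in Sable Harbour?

Convert departure to UTC: 00:45 + 12:00 = 12:45 UTC on Jun 6.
Add 11 hours 40 minutes flight time → 00:25 UTC (Jun 7).
Sable Harbour is UTC−3:30, so local arrival = 00:25 − 3:30 = 20:55 on Jun 6.
Layover = 05:10 − 20:55 (+1 day) = 8 hours 15 minutes.

8 hours 15 minutes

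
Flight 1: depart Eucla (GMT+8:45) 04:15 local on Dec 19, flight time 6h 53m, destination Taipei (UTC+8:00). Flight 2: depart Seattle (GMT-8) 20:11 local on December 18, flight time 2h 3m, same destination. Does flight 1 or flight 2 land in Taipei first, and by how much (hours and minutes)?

Flight 1 in UTC: 04:15 − 8:45 = 19:30 on Dec 18.
+6 hours 53 minutes → arrive 02:23 UTC on Dec 19.
Flight 2 in UTC: 20:11 + 8:00 = 04:11 on Dec 19.
+2 hours and 3 minutes → arrive 06:14 UTC on Dec 19.
Flight 1 lands earlier by 3 hours 51 minutes.

the first, by 3 hours 51 minutes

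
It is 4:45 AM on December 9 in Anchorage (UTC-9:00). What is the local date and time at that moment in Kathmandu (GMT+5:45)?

7:30 PM on Dec 9

Kathmandu is 14:45 ahead of Anchorage.
Shift by the zone difference: 4:45 AM + 14:45 = 7:30 PM on Dec 9 in Kathmandu.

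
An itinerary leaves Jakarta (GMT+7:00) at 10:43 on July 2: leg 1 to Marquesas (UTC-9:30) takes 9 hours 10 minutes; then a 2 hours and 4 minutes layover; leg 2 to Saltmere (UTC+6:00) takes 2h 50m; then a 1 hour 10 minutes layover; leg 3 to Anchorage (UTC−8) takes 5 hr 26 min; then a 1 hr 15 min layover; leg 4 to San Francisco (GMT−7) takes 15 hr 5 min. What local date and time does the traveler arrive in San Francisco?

Convert departure to UTC: 10:43 − 7:00 = 03:43 UTC on Jul 2.
Add 9 hours and 10 minutes leg 1 → 12:53 UTC.
Add 2 hours and 4 minutes layover in Marquesas → 14:57 UTC.
Add 2 hours 50 minutes leg 2 → 17:47 UTC.
Add 1 hour and 10 minutes layover in Saltmere → 18:57 UTC.
Add 5 hours and 26 minutes leg 3 → 00:23 UTC (Jul 3).
Add 1 hour and 15 minutes layover in Anchorage → 01:38 UTC.
Add 15 hours and 5 minutes leg 4 → 16:43 UTC.
San Francisco is UTC−7:00, so local arrival = 16:43 − 7:00 = 09:43 on Jul 3.

09:43 on July 3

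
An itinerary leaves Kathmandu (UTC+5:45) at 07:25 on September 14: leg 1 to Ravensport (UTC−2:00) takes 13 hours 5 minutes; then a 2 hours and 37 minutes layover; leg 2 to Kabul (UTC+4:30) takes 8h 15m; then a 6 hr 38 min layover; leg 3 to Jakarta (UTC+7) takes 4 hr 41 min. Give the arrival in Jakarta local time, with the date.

Convert departure to UTC: 07:25 − 5:45 = 01:40 UTC on Sep 14.
Add 13 hours and 5 minutes leg 1 → 14:45 UTC.
Add 2 hours 37 minutes layover in Ravensport → 17:22 UTC.
Add 8 hours and 15 minutes leg 2 → 01:37 UTC (Sep 15).
Add 6 hours 38 minutes layover in Kabul → 08:15 UTC.
Add 4 hours 41 minutes leg 3 → 12:56 UTC.
Jakarta is UTC+7:00, so local arrival = 12:56 + 7:00 = 19:56 on Sep 15.

19:56 on September 15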